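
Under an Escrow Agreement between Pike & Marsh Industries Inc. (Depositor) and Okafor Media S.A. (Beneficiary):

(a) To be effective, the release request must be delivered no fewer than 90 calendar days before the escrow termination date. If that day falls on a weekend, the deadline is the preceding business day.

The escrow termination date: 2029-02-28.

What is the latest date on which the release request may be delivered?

2029-02-28 minus 90 days is 2028-11-30. That is a Thursday, so no adjustment is needed.

2028-11-30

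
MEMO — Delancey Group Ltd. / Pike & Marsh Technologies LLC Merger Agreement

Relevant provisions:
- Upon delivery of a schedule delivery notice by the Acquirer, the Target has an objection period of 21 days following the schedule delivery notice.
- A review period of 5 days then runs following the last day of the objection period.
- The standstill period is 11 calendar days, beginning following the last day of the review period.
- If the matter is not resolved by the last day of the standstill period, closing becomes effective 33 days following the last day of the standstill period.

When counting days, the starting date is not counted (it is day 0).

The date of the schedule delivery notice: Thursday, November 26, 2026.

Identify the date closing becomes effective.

February 4, 2027

The last day of the objection period: 21 calendar days after November 26, 2026 is December 17, 2026.
Adding 5 calendar days to December 17, 2026 gives December 22, 2026, which is the last day of the review period.
The last day of the standstill period: December 22, 2026 + 11 days = January 2, 2027.
The date closing becomes effective: January 2, 2027 + 33 days = February 4, 2027.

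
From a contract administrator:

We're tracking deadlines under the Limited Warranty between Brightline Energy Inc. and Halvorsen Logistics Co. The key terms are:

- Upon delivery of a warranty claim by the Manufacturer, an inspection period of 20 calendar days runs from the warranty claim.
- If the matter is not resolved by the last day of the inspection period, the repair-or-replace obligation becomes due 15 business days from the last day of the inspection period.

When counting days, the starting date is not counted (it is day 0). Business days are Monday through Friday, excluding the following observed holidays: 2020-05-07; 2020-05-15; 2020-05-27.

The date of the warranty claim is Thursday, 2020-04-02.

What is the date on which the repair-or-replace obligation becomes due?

2020-05-14

The last day of the inspection period: 20 calendar days after 2020-04-02 is 2020-04-22.
The date on which the repair-or-replace obligation becomes due: counting 15 business days from Wednesday, 2020-04-22 (Apr 23, Apr 24, Apr 27, Apr 28, …, May 12, May 13, May 14, skipping weekends and the listed holiday on May 7) reaches Thursday, 2020-05-14.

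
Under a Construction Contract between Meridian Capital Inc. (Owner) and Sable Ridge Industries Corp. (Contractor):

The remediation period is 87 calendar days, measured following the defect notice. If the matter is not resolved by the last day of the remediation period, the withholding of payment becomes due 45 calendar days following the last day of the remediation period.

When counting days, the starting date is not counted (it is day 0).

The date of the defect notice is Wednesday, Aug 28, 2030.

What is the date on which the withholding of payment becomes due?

Jan 7, 2031

The last day of the remediation period: Aug 28, 2030 + 87 days = Nov 23, 2030.
The date on which the withholding of payment becomes due: Nov 23, 2030 + 45 days = Jan 7, 2031.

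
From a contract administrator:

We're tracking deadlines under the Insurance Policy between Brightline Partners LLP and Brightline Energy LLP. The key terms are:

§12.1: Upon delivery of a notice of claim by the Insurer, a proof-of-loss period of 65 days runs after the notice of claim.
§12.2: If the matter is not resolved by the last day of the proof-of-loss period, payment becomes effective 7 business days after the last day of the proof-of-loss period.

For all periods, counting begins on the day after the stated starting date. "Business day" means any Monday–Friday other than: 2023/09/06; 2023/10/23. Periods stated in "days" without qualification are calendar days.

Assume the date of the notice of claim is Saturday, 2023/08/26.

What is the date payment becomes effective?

The last day of the proof-of-loss period: 65 calendar days after 2023/08/26 is 2023/10/30.
From Monday, 2023/10/30, 7 business days (Oct 31, Nov 1, Nov 2, Nov 3, Nov 6, Nov 7, Nov 8, skipping weekends) brings us to Wednesday, 2023/11/08, which is the date payment becomes effective.

2023/11/08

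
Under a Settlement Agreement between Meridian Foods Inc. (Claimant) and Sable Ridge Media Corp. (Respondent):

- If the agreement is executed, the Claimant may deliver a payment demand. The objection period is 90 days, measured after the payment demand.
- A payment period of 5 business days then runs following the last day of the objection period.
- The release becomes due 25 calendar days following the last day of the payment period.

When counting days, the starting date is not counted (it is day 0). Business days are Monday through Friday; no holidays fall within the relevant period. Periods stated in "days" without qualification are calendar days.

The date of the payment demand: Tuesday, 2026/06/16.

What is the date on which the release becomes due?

2026/10/16

The last day of the objection period: 2026/06/16 + 90 days = 2026/09/14.
From Monday, 2026/09/14, 5 business days (Sep 15, Sep 16, Sep 17, Sep 18, Sep 21, skipping weekends) brings us to Monday, 2026/09/21, which is the last day of the payment period.
The date on which the release becomes due: 2026/09/21 + 25 days = 2026/10/16.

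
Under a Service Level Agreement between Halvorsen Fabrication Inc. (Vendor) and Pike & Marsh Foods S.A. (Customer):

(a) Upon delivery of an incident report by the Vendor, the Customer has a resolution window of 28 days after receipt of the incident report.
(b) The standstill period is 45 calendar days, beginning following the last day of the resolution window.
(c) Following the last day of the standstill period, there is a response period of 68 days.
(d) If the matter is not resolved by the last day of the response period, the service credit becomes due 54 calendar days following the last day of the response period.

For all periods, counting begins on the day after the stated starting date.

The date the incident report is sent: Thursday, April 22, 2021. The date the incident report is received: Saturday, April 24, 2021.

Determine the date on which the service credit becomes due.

November 5, 2021

The last day of the resolution window: 28 calendar days after April 24, 2021 is May 22, 2021.
The last day of the standstill period: May 22, 2021 + 45 days = July 6, 2021.
The last day of the response period: 68 calendar days after July 6, 2021 is September 12, 2021.
Adding 54 calendar days to September 12, 2021 gives November 5, 2021, which is the date on which the service credit becomes due.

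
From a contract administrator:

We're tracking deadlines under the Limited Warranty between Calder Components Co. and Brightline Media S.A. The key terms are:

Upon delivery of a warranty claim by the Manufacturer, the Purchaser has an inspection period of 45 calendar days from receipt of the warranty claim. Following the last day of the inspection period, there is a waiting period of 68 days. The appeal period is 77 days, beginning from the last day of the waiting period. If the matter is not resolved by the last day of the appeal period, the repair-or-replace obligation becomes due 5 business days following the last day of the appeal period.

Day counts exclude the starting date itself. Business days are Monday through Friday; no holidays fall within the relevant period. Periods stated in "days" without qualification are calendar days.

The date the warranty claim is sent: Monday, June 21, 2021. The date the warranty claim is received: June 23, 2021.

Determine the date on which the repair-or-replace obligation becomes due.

January 6, 2022

Adding 45 calendar days to June 23, 2021 gives August 7, 2021, which is the last day of the inspection period.
The last day of the waiting period: August 7, 2021 + 68 days = October 14, 2021.
The last day of the appeal period: October 14, 2021 + 77 days = December 30, 2021.
The date on which the repair-or-replace obligation becomes due: 5 business days after Thursday, December 30, 2021, skipping weekends — Dec 31, Jan 3, Jan 4, Jan 5, Jan 6 — lands on Thursday, January 6, 2022.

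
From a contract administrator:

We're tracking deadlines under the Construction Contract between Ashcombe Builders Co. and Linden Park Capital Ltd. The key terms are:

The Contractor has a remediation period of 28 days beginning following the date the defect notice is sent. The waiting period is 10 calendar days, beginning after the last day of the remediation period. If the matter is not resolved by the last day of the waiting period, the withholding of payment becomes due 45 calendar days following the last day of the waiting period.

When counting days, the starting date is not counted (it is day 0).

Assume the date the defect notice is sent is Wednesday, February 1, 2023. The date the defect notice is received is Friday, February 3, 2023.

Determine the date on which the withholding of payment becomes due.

April 25, 2023

Adding 28 calendar days to February 1, 2023 gives March 1, 2023, which is the last day of the remediation period.
The last day of the waiting period: March 1, 2023 + 10 days = March 11, 2023.
The date on which the withholding of payment becomes due: 45 calendar days after March 11, 2023 is April 25, 2023.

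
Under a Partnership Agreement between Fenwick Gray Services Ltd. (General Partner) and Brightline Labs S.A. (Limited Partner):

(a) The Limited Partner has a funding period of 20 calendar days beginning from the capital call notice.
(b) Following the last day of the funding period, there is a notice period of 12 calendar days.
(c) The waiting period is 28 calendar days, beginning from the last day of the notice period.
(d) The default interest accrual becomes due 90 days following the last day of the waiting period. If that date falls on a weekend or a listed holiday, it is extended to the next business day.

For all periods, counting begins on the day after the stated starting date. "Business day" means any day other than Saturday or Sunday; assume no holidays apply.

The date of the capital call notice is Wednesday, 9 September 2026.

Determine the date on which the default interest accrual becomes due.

The last day of the funding period: 20 calendar days after 9 September 2026 is 29 September 2026.
The last day of the notice period: 29 September 2026 + 12 days = 11 October 2026.
The last day of the waiting period: 28 calendar days after 11 October 2026 is 8 November 2026.
Adding 90 calendar days to 8 November 2026 gives 6 February 2027, which is the date on which the default interest accrual becomes due. That falls on a Saturday, so it rolls to the next business day, Monday, 8 February 2027.

8 February 2027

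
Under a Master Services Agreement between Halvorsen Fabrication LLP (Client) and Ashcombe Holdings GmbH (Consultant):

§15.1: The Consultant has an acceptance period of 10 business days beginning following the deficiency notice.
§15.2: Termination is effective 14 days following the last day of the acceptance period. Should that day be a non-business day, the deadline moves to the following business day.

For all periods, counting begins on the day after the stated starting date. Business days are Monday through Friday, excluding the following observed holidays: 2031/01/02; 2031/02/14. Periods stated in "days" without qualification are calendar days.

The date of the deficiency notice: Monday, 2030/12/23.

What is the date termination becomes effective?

2031/01/21

The last day of the acceptance period: counting 10 business days from Monday, 2030/12/23 (Dec 24, Dec 25, Dec 26, Dec 27, Dec 30, Dec 31, Jan 1, Jan 3, Jan 6, Jan 7, skipping weekends and the listed holiday on Jan 2) reaches Tuesday, 2031/01/07.
The date termination becomes effective: 14 calendar days after 2031/01/07 is 2031/01/21. 2031/01/21 is a Tuesday and is not a listed holiday, so no roll-forward applies.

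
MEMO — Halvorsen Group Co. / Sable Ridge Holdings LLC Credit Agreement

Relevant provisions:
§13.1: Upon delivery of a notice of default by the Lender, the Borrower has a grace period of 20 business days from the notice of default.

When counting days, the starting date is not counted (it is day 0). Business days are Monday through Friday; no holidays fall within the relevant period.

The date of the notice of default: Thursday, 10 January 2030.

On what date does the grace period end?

7 February 2030

From Thursday, 10 January 2030, 20 business days (Jan 11, Jan 14, Jan 15, Jan 16, …, Feb 5, Feb 6, Feb 7, skipping weekends) brings us to Thursday, 7 February 2030, which is the last day of the grace period.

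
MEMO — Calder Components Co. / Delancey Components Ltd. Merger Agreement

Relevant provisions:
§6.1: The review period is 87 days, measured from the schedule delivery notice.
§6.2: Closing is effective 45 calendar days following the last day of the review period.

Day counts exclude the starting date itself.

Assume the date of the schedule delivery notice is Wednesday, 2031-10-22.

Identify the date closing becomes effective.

The last day of the review period: 2031-10-22 + 87 days = 2032-01-17.
The date closing becomes effective: 45 calendar days after 2032-01-17 is 2032-03-02.

2032-03-02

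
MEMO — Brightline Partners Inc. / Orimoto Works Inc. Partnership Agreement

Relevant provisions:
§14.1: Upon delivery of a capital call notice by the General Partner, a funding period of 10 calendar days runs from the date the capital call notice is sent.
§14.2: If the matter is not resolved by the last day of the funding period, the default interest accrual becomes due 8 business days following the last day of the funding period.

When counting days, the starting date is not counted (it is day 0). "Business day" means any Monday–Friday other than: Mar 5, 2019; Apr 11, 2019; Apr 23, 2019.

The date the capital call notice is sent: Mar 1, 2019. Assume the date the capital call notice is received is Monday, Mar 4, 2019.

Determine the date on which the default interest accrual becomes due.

Mar 21, 2019

The last day of the funding period: Mar 1, 2019 + 10 days = Mar 11, 2019.
The date on which the default interest accrual becomes due: counting 8 business days from Monday, Mar 11, 2019 (Mar 12, Mar 13, Mar 14, Mar 15, Mar 18, Mar 19, Mar 20, Mar 21, skipping weekends) reaches Thursday, Mar 21, 2019.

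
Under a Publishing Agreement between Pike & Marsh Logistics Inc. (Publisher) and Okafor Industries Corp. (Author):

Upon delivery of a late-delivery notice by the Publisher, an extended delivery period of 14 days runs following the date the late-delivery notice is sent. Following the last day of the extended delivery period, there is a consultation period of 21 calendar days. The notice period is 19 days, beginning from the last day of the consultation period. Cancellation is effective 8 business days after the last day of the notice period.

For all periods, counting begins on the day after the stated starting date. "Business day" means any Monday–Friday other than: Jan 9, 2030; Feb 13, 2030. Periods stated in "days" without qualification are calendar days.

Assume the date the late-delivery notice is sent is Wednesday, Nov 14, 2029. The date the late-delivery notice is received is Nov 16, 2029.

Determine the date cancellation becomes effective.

The last day of the extended delivery period: 14 calendar days after Nov 14, 2029 is Nov 28, 2029.
The last day of the consultation period: Nov 28, 2029 + 21 days = Dec 19, 2029.
The last day of the notice period: 19 calendar days after Dec 19, 2029 is Jan 7, 2030.
From Monday, Jan 7, 2030, 8 business days (Jan 8, Jan 10, Jan 11, Jan 14, Jan 15, Jan 16, Jan 17, Jan 18, skipping weekends and the listed holiday on Jan 9) brings us to Friday, Jan 18, 2030, which is the date cancellation becomes effective.

Jan 18, 2030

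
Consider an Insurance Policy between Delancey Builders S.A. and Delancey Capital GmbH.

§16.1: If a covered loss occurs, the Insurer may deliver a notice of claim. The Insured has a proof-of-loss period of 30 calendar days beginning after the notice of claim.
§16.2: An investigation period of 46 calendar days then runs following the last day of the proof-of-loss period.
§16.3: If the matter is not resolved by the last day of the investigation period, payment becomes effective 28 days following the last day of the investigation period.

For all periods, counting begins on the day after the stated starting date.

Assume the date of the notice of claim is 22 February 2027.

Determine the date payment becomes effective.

6 June 2027

Adding 30 calendar days to 22 February 2027 gives 24 March 2027, which is the last day of the proof-of-loss period.
The last day of the investigation period: 24 March 2027 + 46 days = 9 May 2027.
Adding 28 calendar days to 9 May 2027 gives 6 June 2027, which is the date payment becomes effective.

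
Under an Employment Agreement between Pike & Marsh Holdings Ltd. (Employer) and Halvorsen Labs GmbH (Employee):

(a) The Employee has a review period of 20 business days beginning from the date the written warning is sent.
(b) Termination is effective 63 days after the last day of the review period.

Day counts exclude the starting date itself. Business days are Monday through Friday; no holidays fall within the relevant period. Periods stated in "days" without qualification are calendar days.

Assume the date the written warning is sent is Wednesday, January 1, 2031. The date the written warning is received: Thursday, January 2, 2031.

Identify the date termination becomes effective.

From Wednesday, January 1, 2031, 20 business days (Jan 2, Jan 3, Jan 6, Jan 7, …, Jan 27, Jan 28, Jan 29, skipping weekends) brings us to Wednesday, January 29, 2031, which is the last day of the review period.
The date termination becomes effective: January 29, 2031 + 63 days = April 2, 2031.

April 2, 2031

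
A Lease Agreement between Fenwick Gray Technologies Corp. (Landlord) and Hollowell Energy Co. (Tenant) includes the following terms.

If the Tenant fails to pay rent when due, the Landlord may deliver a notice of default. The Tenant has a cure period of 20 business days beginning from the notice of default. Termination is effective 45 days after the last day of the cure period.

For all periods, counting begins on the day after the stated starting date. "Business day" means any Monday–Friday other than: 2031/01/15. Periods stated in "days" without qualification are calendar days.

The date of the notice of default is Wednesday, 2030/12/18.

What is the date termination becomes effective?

The last day of the cure period: 20 business days after Wednesday, 2030/12/18, skipping weekends and the listed holiday on Jan 15 — Dec 19, Dec 20, Dec 23, Dec 24, …, Jan 13, Jan 14, Jan 16 — lands on Thursday, 2031/01/16.
Adding 45 calendar days to 2031/01/16 gives 2031/03/02, which is the date termination becomes effective.

2031/03/02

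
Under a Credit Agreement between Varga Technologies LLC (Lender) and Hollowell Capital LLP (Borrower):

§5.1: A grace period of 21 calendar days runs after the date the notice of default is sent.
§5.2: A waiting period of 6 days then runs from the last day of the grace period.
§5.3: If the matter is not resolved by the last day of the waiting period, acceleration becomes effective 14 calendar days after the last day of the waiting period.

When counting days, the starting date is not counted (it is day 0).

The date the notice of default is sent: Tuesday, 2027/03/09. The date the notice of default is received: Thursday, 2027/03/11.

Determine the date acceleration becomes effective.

2027/04/19

Adding 21 calendar days to 2027/03/09 gives 2027/03/30, which is the last day of the grace period.
The last day of the waiting period: 6 calendar days after 2027/03/30 is 2027/04/05.
The date acceleration becomes effective: 2027/04/05 + 14 days = 2027/04/19.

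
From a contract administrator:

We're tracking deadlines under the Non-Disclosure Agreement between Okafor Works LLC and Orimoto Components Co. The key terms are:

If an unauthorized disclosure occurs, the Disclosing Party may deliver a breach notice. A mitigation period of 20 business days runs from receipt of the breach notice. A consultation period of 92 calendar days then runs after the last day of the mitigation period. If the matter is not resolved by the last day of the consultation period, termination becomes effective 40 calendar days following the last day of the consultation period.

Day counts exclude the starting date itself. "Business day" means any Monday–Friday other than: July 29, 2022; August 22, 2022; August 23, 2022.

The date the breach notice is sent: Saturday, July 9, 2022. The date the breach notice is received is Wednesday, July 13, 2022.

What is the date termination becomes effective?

December 21, 2022

From Wednesday, July 13, 2022, 20 business days (Jul 14, Jul 15, Jul 18, Jul 19, …, Aug 9, Aug 10, Aug 11, skipping weekends and the listed holiday on Jul 29) brings us to Thursday, August 11, 2022, which is the last day of the mitigation period.
Adding 92 calendar days to August 11, 2022 gives November 11, 2022, which is the last day of the consultation period.
The date termination becomes effective: November 11, 2022 + 40 days = December 21, 2022.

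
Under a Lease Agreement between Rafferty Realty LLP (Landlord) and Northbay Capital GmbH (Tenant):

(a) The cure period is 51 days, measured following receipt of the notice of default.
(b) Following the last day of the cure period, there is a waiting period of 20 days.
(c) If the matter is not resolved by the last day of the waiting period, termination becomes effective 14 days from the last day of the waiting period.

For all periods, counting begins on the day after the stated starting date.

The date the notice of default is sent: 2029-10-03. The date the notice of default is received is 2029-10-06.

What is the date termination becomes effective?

The last day of the cure period: 2029-10-06 + 51 days = 2029-11-26.
The last day of the waiting period: 20 calendar days after 2029-11-26 is 2029-12-16.
The date termination becomes effective: 14 calendar days after 2029-12-16 is 2029-12-30.

2029-12-30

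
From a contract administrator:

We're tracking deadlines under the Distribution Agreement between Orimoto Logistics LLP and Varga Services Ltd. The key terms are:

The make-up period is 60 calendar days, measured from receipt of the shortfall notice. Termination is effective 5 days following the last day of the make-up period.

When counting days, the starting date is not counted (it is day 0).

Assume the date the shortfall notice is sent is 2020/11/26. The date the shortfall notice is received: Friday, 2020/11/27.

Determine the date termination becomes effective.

The last day of the make-up period: 60 calendar days after 2020/11/27 is 2021/01/26.
The date termination becomes effective: 2021/01/26 + 5 days = 2021/01/31.

2021/01/31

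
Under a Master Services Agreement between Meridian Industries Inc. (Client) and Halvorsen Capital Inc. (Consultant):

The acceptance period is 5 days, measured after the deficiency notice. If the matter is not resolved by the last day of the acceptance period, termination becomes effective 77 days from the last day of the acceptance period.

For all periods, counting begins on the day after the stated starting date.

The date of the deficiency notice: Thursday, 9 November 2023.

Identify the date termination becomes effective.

The last day of the acceptance period: 9 November 2023 + 5 days = 14 November 2023.
Adding 77 calendar days to 14 November 2023 gives 30 January 2024, which is the date termination becomes effective.

30 January 2024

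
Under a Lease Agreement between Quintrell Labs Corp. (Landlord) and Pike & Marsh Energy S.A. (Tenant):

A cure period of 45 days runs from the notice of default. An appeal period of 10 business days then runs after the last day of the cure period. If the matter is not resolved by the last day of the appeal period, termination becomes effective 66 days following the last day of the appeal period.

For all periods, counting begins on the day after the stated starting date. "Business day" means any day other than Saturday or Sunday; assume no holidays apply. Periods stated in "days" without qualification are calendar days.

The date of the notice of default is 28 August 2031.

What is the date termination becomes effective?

The last day of the cure period: 45 calendar days after 28 August 2031 is 12 October 2031.
From Sunday, 12 October 2031, 10 business days (Oct 13, Oct 14, Oct 15, Oct 16, Oct 17, Oct 20, Oct 21, Oct 22, Oct 23, Oct 24, skipping weekends) brings us to Friday, 24 October 2031, which is the last day of the appeal period.
The date termination becomes effective: 24 October 2031 + 66 days = 29 December 2031.

29 December 2031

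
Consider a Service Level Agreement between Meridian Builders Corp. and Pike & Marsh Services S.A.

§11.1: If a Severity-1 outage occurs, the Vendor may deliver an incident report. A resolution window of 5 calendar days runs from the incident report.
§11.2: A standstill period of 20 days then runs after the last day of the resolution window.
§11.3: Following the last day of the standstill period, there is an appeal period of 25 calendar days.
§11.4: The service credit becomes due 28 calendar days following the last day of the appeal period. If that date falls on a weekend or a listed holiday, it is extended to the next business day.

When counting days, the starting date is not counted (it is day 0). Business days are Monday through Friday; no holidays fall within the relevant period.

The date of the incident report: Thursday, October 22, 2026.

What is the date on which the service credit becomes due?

Adding 5 calendar days to October 22, 2026 gives October 27, 2026, which is the last day of the resolution window.
The last day of the standstill period: 20 calendar days after October 27, 2026 is November 16, 2026.
The last day of the appeal period: November 16, 2026 + 25 days = December 11, 2026.
The date on which the service credit becomes due: 28 calendar days after December 11, 2026 is January 8, 2027. January 8, 2027 is a Friday, so no roll-forward applies.

January 8, 2027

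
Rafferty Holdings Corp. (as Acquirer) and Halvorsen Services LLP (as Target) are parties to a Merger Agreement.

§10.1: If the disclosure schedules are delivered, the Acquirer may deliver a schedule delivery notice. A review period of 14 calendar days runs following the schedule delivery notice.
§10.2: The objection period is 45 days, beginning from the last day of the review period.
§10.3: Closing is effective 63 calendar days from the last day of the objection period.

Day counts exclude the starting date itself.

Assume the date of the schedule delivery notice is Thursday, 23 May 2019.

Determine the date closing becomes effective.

The last day of the review period: 23 May 2019 + 14 days = 6 June 2019.
Adding 45 calendar days to 6 June 2019 gives 21 July 2019, which is the last day of the objection period.
The date closing becomes effective: 21 July 2019 + 63 days = 22 September 2019.

22 September 2019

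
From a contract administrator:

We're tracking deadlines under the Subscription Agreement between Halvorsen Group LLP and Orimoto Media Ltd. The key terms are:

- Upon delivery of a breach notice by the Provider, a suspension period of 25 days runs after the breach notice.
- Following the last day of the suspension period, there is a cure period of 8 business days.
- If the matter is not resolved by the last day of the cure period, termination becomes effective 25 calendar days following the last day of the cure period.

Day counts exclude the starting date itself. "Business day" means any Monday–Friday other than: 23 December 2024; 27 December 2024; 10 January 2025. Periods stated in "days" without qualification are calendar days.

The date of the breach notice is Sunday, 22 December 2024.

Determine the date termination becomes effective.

The last day of the suspension period: 22 December 2024 + 25 days = 16 January 2025.
From Thursday, 16 January 2025, 8 business days (Jan 17, Jan 20, Jan 21, Jan 22, Jan 23, Jan 24, Jan 27, Jan 28, skipping weekends) brings us to Tuesday, 28 January 2025, which is the last day of the cure period.
The date termination becomes effective: 25 calendar days after 28 January 2025 is 22 February 2025.

22 February 2025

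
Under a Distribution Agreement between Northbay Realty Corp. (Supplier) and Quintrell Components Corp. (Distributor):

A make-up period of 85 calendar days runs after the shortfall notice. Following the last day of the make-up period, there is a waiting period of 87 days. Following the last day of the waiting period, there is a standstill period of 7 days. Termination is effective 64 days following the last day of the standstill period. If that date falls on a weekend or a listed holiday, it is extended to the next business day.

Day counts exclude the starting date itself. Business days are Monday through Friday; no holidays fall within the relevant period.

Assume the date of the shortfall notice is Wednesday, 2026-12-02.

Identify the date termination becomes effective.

2027-08-02

The last day of the make-up period: 2026-12-02 + 85 days = 2027-02-25.
The last day of the waiting period: 87 calendar days after 2027-02-25 is 2027-05-23.
Adding 7 calendar days to 2027-05-23 gives 2027-05-30, which is the last day of the standstill period.
The date termination becomes effective: 64 calendar days after 2027-05-30 is 2027-08-02. 2027-08-02 is a Monday, so no roll-forward applies.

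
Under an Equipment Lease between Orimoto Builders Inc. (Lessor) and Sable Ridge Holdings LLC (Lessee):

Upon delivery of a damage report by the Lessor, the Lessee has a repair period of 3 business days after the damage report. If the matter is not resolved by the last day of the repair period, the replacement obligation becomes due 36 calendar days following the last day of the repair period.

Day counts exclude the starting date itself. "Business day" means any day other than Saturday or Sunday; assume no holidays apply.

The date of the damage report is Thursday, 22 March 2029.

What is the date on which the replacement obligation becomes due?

From Thursday, 22 March 2029, 3 business days (Mar 23, Mar 26, Mar 27, skipping weekends) brings us to Tuesday, 27 March 2029, which is the last day of the repair period.
The date on which the replacement obligation becomes due: 27 March 2029 + 36 days = 2 May 2029.

2 May 2029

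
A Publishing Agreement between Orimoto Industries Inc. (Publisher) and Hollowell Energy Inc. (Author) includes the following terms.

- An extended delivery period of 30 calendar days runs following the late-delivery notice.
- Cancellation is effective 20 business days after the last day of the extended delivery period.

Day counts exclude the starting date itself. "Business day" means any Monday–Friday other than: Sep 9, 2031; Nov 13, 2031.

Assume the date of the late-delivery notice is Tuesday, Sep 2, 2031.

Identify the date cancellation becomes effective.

Adding 30 calendar days to Sep 2, 2031 gives Oct 2, 2031, which is the last day of the extended delivery period.
The date cancellation becomes effective: 20 business days after Thursday, Oct 2, 2031, skipping weekends — Oct 3, Oct 6, Oct 7, Oct 8, …, Oct 28, Oct 29, Oct 30 — lands on Thursday, Oct 30, 2031.

Oct 30, 2031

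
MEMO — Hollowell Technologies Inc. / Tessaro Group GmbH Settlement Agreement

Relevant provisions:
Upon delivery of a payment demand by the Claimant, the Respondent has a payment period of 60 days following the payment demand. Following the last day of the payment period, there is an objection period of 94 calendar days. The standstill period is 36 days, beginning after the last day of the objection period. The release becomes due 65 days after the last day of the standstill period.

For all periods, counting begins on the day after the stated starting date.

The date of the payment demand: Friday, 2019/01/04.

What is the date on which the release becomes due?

The last day of the payment period: 2019/01/04 + 60 days = 2019/03/05.
The last day of the objection period: 94 calendar days after 2019/03/05 is 2019/06/07.
Adding 36 calendar days to 2019/06/07 gives 2019/07/13, which is the last day of the standstill period.
The date on which the release becomes due: 2019/07/13 + 65 days = 2019/09/16.

2019/09/16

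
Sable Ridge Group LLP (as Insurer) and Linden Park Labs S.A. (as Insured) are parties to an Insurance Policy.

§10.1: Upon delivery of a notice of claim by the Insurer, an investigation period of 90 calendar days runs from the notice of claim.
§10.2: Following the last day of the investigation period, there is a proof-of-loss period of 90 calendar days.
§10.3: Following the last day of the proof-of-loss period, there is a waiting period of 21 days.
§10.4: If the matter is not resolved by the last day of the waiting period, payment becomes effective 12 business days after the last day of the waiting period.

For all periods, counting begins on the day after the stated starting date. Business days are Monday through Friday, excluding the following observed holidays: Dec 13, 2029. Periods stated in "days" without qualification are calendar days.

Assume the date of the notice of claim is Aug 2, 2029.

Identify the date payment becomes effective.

Adding 90 calendar days to Aug 2, 2029 gives Oct 31, 2029, which is the last day of the investigation period.
The last day of the proof-of-loss period: 90 calendar days after Oct 31, 2029 is Jan 29, 2030.
Adding 21 calendar days to Jan 29, 2030 gives Feb 19, 2030, which is the last day of the waiting period.
The date payment becomes effective: 12 business days after Tuesday, Feb 19, 2030, skipping weekends — Feb 20, Feb 21, Feb 22, Feb 25, …, Mar 5, Mar 6, Mar 7 — lands on Thursday, Mar 7, 2030.

Mar 7, 2030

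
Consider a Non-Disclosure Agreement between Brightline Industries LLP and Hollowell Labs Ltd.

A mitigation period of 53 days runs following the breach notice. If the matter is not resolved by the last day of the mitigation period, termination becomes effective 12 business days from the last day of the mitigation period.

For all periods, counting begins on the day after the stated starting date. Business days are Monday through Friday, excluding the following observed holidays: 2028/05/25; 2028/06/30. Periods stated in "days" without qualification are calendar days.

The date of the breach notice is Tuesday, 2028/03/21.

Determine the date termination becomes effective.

The last day of the mitigation period: 53 calendar days after 2028/03/21 is 2028/05/13.
The date termination becomes effective: counting 12 business days from Saturday, 2028/05/13 (May 15, May 16, May 17, May 18, …, May 29, May 30, May 31, skipping weekends and the listed holiday on May 25) reaches Wednesday, 2028/05/31.

2028/05/31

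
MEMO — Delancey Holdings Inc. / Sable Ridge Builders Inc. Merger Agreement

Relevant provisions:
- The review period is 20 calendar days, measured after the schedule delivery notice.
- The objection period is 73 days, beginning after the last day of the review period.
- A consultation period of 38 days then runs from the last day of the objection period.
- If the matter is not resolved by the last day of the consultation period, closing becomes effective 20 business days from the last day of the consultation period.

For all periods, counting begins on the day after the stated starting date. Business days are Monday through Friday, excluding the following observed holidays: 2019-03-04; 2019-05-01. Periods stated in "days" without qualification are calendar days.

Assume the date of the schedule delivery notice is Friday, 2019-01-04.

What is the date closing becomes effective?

2019-06-12

Adding 20 calendar days to 2019-01-04 gives 2019-01-24, which is the last day of the review period.
The last day of the objection period: 2019-01-24 + 73 days = 2019-04-07.
The last day of the consultation period: 2019-04-07 + 38 days = 2019-05-15.
The date closing becomes effective: counting 20 business days from Wednesday, 2019-05-15 (May 16, May 17, May 20, May 21, …, Jun 10, Jun 11, Jun 12, skipping weekends) reaches Wednesday, 2019-06-12.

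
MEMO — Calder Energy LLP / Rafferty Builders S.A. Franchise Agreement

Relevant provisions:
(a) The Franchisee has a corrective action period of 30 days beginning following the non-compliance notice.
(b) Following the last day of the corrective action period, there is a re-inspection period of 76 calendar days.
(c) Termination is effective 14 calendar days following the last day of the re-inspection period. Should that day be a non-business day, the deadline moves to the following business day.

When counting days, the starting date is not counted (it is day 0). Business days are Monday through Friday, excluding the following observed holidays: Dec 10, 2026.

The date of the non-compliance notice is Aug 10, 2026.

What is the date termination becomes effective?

Dec 8, 2026

The last day of the corrective action period: Aug 10, 2026 + 30 days = Sep 9, 2026.
The last day of the re-inspection period: Sep 9, 2026 + 76 days = Nov 24, 2026.
The date termination becomes effective: Nov 24, 2026 + 14 days = Dec 8, 2026. Dec 8, 2026 is a Tuesday and is not a listed holiday, so no roll-forward applies.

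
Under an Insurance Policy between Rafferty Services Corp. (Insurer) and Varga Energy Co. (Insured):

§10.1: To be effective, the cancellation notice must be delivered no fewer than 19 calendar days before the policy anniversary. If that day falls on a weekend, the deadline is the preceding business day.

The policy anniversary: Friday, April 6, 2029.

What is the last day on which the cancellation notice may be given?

March 16, 2029

April 6, 2029 minus 19 days is March 18, 2029. That is a Sunday, so the deadline moves back to Friday, March 16, 2029.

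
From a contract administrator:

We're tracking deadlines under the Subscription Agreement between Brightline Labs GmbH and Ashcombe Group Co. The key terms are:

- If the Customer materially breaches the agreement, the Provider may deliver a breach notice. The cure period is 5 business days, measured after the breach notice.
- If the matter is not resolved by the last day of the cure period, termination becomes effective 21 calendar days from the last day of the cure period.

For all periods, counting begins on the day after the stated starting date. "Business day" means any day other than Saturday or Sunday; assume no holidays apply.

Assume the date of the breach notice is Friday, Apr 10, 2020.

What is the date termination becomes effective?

From Friday, Apr 10, 2020, 5 business days (Apr 13, Apr 14, Apr 15, Apr 16, Apr 17, skipping weekends) brings us to Friday, Apr 17, 2020, which is the last day of the cure period.
Adding 21 calendar days to Apr 17, 2020 gives May 8, 2020, which is the date termination becomes effective.

May 8, 2020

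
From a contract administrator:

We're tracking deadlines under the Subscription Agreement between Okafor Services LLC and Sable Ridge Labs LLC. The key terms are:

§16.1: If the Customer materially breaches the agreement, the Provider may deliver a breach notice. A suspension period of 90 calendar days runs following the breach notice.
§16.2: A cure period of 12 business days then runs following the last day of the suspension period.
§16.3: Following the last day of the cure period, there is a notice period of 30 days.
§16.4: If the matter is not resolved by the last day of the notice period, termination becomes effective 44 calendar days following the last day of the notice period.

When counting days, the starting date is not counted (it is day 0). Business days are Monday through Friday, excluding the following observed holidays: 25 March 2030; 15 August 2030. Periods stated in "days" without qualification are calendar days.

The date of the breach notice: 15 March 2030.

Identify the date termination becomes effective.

The last day of the suspension period: 90 calendar days after 15 March 2030 is 13 June 2030.
The last day of the cure period: 12 business days after Thursday, 13 June 2030, skipping weekends — Jun 14, Jun 17, Jun 18, Jun 19, …, Jun 27, Jun 28, Jul 1 — lands on Monday, 1 July 2030.
The last day of the notice period: 30 calendar days after 1 July 2030 is 31 July 2030.
The date termination becomes effective: 31 July 2030 + 44 days = 13 September 2030.

13 September 2030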